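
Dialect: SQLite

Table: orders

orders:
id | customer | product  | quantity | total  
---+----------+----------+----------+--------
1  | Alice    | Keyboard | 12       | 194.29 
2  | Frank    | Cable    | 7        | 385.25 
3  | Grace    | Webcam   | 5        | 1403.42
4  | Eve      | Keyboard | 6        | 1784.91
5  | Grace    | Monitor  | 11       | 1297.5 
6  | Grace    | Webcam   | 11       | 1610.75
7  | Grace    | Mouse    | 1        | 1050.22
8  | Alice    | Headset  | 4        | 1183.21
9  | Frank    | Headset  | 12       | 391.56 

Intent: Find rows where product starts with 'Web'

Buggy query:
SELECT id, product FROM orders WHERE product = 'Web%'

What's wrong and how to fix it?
Bug: Wildcards only work with LIKE; '=' treats '%' as a literal character

Fix: Use LIKE for wildcard pattern matching

Corrected query:
SELECT id, product FROM orders WHERE product LIKE 'Web%'

Result:
id | product
---+--------
3  | Webcam 
6  | Webcam 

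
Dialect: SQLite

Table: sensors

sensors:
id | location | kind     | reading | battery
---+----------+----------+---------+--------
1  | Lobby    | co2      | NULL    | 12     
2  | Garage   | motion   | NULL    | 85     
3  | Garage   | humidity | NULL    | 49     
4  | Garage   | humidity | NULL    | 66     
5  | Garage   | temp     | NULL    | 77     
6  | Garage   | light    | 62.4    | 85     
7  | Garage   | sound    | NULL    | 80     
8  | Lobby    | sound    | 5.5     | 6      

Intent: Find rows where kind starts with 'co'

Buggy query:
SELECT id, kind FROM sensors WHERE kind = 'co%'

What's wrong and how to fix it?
Bug: Wildcards only work with LIKE; '=' treats '%' as a literal character

Fix: Replace '=' with LIKE so 'co%' is treated as a pattern

Corrected query:
SELECT id, kind FROM sensors WHERE kind LIKE 'co%'

Result:
id | kind
---+-----
1  | co2 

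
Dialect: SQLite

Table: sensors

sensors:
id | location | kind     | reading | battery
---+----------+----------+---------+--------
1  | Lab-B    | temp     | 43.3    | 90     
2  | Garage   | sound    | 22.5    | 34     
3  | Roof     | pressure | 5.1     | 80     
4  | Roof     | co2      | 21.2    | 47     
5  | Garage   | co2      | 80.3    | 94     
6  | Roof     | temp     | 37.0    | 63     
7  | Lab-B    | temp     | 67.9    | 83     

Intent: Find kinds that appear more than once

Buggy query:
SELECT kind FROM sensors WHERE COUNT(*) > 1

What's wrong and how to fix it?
Bug: WHERE can't reference COUNT(*); aggregates are computed after WHERE

Fix: GROUP BY kind, then filter groups with HAVING COUNT(*) > 1

Corrected query:
SELECT kind FROM sensors GROUP BY kind HAVING COUNT(*) > 1

Result:
kind
----
co2 
temp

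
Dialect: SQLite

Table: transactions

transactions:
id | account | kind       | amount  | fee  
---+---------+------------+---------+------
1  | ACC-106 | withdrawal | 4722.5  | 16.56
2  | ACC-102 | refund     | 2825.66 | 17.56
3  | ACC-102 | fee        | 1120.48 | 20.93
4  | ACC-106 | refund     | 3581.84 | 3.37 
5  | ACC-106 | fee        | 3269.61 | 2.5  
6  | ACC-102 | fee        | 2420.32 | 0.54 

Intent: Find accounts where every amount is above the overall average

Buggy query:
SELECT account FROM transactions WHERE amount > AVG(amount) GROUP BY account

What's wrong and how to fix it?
Bug: AVG() is an aggregate; it can't sit directly in WHERE

Fix: Compute the overall average in a scalar subquery and compare each group's MIN against it in HAVING

Corrected query:
SELECT account FROM transactions GROUP BY account HAVING MIN(amount) > (SELECT AVG(amount) FROM transactions)

Result:
account
-------
ACC-106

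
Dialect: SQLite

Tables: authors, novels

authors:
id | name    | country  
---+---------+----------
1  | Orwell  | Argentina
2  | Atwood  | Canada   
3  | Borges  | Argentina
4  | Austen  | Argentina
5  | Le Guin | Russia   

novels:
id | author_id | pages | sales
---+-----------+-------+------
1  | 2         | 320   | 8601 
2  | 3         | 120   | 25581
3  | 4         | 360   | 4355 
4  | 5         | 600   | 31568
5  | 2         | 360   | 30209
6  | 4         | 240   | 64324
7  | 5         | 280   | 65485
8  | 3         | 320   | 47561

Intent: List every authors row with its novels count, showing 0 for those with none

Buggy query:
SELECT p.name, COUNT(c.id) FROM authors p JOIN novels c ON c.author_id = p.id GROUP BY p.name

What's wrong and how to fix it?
Bug: INNER JOIN drops authors rows that have no matching novels rows

Fix: Use LEFT JOIN so parents without children still appear (COUNT(c.id) gives 0)

Corrected query:
SELECT p.name, COUNT(c.id) FROM authors p LEFT JOIN novels c ON c.author_id = p.id GROUP BY p.name

Result:
name    | COUNT(c.id)
--------+------------
Atwood  | 2          
Austen  | 2          
Borges  | 2          
Le Guin | 2          
Orwell  | 0          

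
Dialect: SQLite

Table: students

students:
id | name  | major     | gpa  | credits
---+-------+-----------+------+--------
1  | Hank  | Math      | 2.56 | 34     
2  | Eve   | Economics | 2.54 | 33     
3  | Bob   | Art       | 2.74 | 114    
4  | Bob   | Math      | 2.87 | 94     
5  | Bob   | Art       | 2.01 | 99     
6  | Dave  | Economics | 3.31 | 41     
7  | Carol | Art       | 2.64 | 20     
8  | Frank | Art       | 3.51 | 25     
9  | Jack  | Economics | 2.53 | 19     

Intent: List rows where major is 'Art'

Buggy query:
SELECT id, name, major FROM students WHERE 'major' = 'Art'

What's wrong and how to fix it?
Bug: Single quotes denote string literals in SQL; the column name is being compared as a constant string

Fix: Reference the column as major without single quotes

Corrected query:
SELECT id, name, major FROM students WHERE major = 'Art'

Result:
id | name  | major
---+-------+------
3  | Bob   | Art  
5  | Bob   | Art  
7  | Carol | Art  
8  | Frank | Art  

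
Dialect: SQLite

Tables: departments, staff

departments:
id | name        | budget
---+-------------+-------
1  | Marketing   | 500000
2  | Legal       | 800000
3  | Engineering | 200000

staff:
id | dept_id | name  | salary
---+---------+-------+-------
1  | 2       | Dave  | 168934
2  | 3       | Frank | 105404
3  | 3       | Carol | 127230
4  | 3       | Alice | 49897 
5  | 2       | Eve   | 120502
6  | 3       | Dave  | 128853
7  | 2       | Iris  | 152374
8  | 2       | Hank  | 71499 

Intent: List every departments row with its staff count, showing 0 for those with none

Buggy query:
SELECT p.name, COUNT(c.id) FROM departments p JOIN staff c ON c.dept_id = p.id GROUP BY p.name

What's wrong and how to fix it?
Bug: INNER JOIN drops departments rows that have no matching staff rows

Fix: Use LEFT JOIN so parents without children still appear (COUNT(c.id) gives 0)

Corrected query:
SELECT p.name, COUNT(c.id) FROM departments p LEFT JOIN staff c ON c.dept_id = p.id GROUP BY p.name

Result:
name        | COUNT(c.id)
------------+------------
Engineering | 4          
Legal       | 4          
Marketing   | 0          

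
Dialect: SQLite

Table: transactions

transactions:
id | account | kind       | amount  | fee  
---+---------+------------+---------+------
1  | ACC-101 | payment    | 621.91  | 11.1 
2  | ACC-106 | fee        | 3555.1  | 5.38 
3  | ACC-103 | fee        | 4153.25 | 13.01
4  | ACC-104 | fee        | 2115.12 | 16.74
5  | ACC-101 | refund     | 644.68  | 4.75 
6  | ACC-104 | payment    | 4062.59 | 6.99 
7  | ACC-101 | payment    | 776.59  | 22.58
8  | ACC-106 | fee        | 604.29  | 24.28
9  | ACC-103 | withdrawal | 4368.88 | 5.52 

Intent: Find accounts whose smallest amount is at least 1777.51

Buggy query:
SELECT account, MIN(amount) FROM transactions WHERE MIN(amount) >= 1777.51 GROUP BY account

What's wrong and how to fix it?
Bug: MIN() in WHERE is a misuse of aggregate

Fix: Replace WHERE with HAVING after the GROUP BY

Corrected query:
SELECT account, MIN(amount) FROM transactions GROUP BY account HAVING MIN(amount) >= 1777.51

Result:
account | MIN(amount)
--------+------------
ACC-103 | 4153.25    
ACC-104 | 2115.12    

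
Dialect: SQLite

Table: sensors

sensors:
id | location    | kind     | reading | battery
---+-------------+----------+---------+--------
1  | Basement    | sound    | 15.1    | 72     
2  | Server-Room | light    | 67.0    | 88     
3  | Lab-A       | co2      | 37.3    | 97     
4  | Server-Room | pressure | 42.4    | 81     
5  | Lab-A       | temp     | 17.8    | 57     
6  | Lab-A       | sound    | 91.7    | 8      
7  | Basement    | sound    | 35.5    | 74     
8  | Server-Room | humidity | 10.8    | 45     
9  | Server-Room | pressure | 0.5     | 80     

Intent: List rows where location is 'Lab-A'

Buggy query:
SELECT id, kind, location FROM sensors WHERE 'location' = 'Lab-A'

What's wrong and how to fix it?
Bug: Single quotes denote string literals in SQL; the column name is being compared as a constant string

Fix: Remove the quotes around the column name (or use double quotes for an identifier)

Corrected query:
SELECT id, kind, location FROM sensors WHERE location = 'Lab-A'

Result:
id | kind  | location
---+-------+---------
3  | co2   | Lab-A   
5  | temp  | Lab-A   
6  | sound | Lab-A   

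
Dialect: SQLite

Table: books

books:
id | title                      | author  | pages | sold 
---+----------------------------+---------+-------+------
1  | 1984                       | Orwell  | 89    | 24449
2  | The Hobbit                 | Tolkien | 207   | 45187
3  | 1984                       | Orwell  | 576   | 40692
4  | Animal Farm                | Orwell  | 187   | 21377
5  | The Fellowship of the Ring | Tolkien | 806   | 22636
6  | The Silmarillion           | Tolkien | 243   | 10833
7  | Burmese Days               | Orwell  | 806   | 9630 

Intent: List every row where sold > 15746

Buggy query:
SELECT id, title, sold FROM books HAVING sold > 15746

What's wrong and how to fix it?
Bug: HAVING filters the output of aggregation, but this query has no GROUP BY and no aggregate functions, so SQLite rejects it (HAVING clause on a non-aggregate query); the condition here is per row

Fix: Use WHERE for row-level filtering

Corrected query:
SELECT id, title, sold FROM books WHERE sold > 15746

Result:
id | title                      | sold 
---+----------------------------+------
1  | 1984                       | 24449
2  | The Hobbit                 | 45187
3  | 1984                       | 40692
4  | Animal Farm                | 21377
5  | The Fellowship of the Ring | 22636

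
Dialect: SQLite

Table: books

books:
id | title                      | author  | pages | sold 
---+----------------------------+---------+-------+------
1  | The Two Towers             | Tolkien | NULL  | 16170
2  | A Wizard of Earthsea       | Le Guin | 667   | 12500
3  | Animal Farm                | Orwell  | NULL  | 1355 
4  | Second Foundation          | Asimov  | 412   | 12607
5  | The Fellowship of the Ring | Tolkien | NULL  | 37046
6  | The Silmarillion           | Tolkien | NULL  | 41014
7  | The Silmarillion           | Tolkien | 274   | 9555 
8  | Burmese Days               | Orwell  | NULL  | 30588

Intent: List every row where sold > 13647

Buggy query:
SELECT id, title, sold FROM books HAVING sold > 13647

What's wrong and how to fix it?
Bug: This is a non-aggregate query (no GROUP BY, no aggregates), so in SQLite the HAVING clause is invalid here; a row-level condition belongs in WHERE

Fix: Replace HAVING with WHERE since the condition applies to individual rows

Corrected query:
SELECT id, title, sold FROM books WHERE sold > 13647

Result:
id | title                      | sold 
---+----------------------------+------
1  | The Two Towers             | 16170
5  | The Fellowship of the Ring | 37046
6  | The Silmarillion           | 41014
8  | Burmese Days               | 30588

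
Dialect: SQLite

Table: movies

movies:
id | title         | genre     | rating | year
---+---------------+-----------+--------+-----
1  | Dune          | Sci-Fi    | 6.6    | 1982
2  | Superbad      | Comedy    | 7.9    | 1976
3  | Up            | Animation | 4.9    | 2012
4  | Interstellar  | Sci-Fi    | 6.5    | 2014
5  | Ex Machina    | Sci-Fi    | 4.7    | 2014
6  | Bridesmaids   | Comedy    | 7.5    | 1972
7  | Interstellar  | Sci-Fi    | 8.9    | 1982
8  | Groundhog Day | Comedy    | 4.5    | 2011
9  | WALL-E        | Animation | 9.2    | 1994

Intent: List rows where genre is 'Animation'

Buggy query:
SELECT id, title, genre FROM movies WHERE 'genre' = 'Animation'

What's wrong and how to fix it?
Bug: 'genre' in single quotes is a string literal, not the column; the comparison is literal-vs-literal and never true

Fix: Reference the column as genre without single quotes

Corrected query:
SELECT id, title, genre FROM movies WHERE genre = 'Animation'

Result:
id | title  | genre    
---+--------+----------
3  | Up     | Animation
9  | WALL-E | Animation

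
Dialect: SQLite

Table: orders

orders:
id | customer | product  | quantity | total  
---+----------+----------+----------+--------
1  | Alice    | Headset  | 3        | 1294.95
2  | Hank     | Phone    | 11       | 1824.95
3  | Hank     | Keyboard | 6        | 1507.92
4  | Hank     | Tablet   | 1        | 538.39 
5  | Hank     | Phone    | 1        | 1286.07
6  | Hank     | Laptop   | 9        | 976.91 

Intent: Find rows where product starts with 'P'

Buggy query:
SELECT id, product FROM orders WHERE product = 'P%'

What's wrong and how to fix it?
Bug: '=' compares the literal string including the % character; pattern matching needs LIKE

Fix: Replace '=' with LIKE so 'P%' is treated as a pattern

Corrected query:
SELECT id, product FROM orders WHERE product LIKE 'P%'

Result:
id | product
---+--------
2  | Phone  
5  | Phone  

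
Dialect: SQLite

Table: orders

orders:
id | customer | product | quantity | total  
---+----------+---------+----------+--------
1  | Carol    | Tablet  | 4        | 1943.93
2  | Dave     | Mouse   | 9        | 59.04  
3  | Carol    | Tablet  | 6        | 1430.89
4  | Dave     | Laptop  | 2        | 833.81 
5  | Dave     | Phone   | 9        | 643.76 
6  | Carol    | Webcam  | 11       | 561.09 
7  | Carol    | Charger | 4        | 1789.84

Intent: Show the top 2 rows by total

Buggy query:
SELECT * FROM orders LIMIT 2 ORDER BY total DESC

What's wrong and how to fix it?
Bug: LIMIT must come after ORDER BY

Fix: Sort with ORDER BY, then apply LIMIT

Corrected query:
SELECT * FROM orders ORDER BY total DESC LIMIT 2

Result:
id | customer | product | quantity | total  
---+----------+---------+----------+--------
1  | Carol    | Tablet  | 4        | 1943.93
7  | Carol    | Charger | 4        | 1789.84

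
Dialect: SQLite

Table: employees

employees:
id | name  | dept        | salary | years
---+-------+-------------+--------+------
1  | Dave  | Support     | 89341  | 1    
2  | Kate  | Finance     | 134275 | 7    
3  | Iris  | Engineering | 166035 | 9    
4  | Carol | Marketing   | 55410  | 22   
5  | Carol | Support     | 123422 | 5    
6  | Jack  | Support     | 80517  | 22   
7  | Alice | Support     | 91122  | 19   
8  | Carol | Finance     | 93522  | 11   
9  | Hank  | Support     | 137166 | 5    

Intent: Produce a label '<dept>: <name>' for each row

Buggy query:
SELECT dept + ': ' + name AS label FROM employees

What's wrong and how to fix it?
Bug: '+' is numeric addition; on text columns SQLite converts them to 0 instead of concatenating

Fix: Replace + with || to concatenate text

Corrected query:
SELECT dept || ': ' || name AS label FROM employees

Result:
label            
-----------------
Support: Dave    
Finance: Kate    
Engineering: Iris
Marketing: Carol 
Support: Carol   
Support: Jack    
Support: Alice   
Finance: Carol   
Support: Hank    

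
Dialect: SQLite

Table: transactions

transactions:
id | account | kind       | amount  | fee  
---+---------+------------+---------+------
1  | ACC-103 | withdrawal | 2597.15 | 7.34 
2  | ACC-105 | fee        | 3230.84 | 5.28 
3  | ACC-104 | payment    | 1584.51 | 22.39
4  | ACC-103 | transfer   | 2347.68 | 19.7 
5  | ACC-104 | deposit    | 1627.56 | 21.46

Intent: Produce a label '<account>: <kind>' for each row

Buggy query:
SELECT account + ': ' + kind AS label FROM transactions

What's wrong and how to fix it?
Bug: '+' is numeric addition; on text columns SQLite converts them to 0 instead of concatenating

Fix: Use the || operator for string concatenation

Corrected query:
SELECT account || ': ' || kind AS label FROM transactions

Result:
label              
-------------------
ACC-103: withdrawal
ACC-105: fee       
ACC-104: payment   
ACC-103: transfer  
ACC-104: deposit   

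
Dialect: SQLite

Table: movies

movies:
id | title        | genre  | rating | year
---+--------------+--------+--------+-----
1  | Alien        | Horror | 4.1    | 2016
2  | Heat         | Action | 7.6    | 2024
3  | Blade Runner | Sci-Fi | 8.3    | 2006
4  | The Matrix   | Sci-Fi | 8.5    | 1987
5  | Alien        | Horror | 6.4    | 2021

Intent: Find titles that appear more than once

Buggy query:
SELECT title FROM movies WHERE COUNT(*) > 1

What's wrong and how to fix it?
Bug: COUNT(*) is an aggregate and cannot be used in WHERE

Fix: Group first, then use HAVING for the count condition

Corrected query:
SELECT title FROM movies GROUP BY title HAVING COUNT(*) > 1

Result:
title
-----
Alien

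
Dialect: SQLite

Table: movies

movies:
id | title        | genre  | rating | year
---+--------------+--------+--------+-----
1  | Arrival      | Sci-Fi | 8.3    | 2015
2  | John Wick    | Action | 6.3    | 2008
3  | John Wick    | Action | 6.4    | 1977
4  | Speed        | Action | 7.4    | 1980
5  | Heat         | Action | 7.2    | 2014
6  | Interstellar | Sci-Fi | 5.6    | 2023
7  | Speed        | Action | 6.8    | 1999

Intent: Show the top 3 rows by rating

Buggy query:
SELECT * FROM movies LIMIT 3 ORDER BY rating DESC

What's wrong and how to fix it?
Bug: LIMIT must come after ORDER BY

Fix: Swap the clauses: ORDER BY first, then LIMIT

Corrected query:
SELECT * FROM movies ORDER BY rating DESC LIMIT 3

Result:
id | title   | genre  | rating | year
---+---------+--------+--------+-----
1  | Arrival | Sci-Fi | 8.3    | 2015
4  | Speed   | Action | 7.4    | 1980
5  | Heat    | Action | 7.2    | 2014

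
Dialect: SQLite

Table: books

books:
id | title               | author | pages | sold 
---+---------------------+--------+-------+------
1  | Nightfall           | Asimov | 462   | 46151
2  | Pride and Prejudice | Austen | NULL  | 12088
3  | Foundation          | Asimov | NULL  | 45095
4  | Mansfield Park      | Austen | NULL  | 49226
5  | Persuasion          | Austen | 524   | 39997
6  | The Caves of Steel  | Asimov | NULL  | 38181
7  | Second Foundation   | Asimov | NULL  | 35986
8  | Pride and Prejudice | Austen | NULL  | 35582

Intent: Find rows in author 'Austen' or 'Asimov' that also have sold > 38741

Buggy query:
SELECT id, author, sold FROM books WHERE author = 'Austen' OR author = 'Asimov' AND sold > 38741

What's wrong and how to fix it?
Bug: Without parentheses, AND is evaluated before OR, so the sold filter only applies to the 'Asimov' branch

Fix: Group the OR with parentheses (or use IN), then AND the threshold

Corrected query:
SELECT id, author, sold FROM books WHERE (author = 'Austen' OR author = 'Asimov') AND sold > 38741

Result:
id | author | sold 
---+--------+------
1  | Asimov | 46151
3  | Asimov | 45095
4  | Austen | 49226
5  | Austen | 39997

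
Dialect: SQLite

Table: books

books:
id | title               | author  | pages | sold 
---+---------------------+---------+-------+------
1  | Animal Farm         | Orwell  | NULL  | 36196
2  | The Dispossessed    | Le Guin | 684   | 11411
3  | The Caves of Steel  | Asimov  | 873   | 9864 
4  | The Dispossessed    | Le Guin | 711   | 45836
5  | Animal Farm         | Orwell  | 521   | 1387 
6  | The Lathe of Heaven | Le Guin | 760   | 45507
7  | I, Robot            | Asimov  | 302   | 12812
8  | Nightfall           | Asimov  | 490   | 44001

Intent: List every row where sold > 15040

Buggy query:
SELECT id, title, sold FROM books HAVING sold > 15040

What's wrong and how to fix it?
Bug: HAVING filters the output of aggregation, but this query has no GROUP BY and no aggregate functions, so SQLite rejects it (HAVING clause on a non-aggregate query); the condition here is per row

Fix: Use WHERE for row-level filtering

Corrected query:
SELECT id, title, sold FROM books WHERE sold > 15040

Result:
id | title               | sold 
---+---------------------+------
1  | Animal Farm         | 36196
4  | The Dispossessed    | 45836
6  | The Lathe of Heaven | 45507
8  | Nightfall           | 44001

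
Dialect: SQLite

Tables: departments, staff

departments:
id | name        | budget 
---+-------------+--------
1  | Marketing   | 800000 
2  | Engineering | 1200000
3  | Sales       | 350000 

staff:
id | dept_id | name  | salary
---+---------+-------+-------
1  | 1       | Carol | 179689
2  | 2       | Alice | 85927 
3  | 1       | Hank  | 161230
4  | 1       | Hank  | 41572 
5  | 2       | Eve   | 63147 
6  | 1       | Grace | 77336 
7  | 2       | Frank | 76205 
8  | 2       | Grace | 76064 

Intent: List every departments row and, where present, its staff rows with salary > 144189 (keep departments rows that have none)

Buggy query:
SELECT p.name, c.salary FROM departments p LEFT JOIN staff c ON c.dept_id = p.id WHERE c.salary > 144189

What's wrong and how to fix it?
Bug: A WHERE condition on the right-hand table after LEFT JOIN drops unmatched parents

Fix: Put 'c.salary > 144189' in the JOIN's ON clause instead of WHERE

Corrected query:
SELECT p.name, c.salary FROM departments p LEFT JOIN staff c ON c.dept_id = p.id AND c.salary > 144189

Result:
name        | salary
------------+-------
Marketing   | 161230
Marketing   | 179689
Engineering | NULL  
Sales       | NULL  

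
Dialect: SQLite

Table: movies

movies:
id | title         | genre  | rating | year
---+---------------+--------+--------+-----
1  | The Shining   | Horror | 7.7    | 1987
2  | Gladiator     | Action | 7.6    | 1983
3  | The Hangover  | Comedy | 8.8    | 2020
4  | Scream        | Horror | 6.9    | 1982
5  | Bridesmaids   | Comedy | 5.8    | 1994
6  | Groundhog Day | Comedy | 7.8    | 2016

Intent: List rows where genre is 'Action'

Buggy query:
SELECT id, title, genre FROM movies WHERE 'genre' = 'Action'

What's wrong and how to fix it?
Bug: Single quotes denote string literals in SQL; the column name is being compared as a constant string

Fix: Reference the column as genre without single quotes

Corrected query:
SELECT id, title, genre FROM movies WHERE genre = 'Action'

Result:
id | title     | genre 
---+-----------+-------
2  | Gladiator | Action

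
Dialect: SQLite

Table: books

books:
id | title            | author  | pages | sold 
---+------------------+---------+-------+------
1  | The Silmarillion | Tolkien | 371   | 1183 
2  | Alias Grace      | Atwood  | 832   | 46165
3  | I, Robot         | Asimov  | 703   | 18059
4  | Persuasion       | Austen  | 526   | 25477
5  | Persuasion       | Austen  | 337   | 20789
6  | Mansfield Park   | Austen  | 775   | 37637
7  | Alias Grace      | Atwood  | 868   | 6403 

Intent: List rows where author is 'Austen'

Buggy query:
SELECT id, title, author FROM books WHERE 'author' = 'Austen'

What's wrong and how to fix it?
Bug: 'author' in single quotes is a string literal, not the column; the comparison is literal-vs-literal and never true

Fix: Reference the column as author without single quotes

Corrected query:
SELECT id, title, author FROM books WHERE author = 'Austen'

Result:
id | title          | author
---+----------------+-------
4  | Persuasion     | Austen
5  | Persuasion     | Austen
6  | Mansfield Park | Austen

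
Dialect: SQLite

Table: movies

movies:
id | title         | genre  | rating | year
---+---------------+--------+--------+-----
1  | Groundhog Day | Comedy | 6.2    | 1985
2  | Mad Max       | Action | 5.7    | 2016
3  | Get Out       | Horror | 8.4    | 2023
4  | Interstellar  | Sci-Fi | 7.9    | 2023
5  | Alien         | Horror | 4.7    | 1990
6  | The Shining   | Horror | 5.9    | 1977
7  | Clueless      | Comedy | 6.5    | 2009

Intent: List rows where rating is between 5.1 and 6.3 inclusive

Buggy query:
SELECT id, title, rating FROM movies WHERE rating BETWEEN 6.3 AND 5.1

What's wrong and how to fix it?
Bug: The bounds are reversed; BETWEEN a AND b requires a <= b to match anything

Fix: Swap the bounds so the smaller value comes first

Corrected query:
SELECT id, title, rating FROM movies WHERE rating BETWEEN 5.1 AND 6.3

Result:
id | title         | rating
---+---------------+-------
1  | Groundhog Day | 6.2   
2  | Mad Max       | 5.7   
6  | The Shining   | 5.9   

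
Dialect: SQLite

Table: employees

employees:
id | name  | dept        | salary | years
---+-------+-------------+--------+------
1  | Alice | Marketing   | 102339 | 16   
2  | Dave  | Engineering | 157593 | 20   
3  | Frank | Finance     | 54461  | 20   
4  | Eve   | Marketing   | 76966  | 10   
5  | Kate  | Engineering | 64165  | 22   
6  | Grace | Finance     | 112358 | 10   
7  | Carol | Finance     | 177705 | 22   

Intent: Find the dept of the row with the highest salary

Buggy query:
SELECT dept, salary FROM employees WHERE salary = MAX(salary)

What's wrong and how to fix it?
Bug: MAX(salary) is an aggregate and cannot be used directly in WHERE

Fix: Wrap MAX in a scalar subquery so WHERE compares against a single value

Corrected query:
SELECT dept, salary FROM employees WHERE salary = (SELECT MAX(salary) FROM employees)

Result:
dept    | salary
--------+-------
Finance | 177705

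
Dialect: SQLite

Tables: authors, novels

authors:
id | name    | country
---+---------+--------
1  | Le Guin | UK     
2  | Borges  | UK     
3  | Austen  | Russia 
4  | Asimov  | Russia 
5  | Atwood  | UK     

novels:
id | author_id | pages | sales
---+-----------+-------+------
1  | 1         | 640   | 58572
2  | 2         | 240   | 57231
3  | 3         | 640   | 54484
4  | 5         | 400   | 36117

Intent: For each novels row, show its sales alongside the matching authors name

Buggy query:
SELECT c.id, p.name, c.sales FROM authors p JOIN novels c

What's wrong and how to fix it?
Bug: Missing join condition: each novels row is matched to all authors rows instead of just its own

Fix: Add ON c.author_id = p.id to the JOIN

Corrected query:
SELECT c.id, p.name, c.sales FROM authors p JOIN novels c ON c.author_id = p.id

Result:
id | name    | sales
---+---------+------
1  | Le Guin | 58572
2  | Borges  | 57231
3  | Austen  | 54484
4  | Atwood  | 36117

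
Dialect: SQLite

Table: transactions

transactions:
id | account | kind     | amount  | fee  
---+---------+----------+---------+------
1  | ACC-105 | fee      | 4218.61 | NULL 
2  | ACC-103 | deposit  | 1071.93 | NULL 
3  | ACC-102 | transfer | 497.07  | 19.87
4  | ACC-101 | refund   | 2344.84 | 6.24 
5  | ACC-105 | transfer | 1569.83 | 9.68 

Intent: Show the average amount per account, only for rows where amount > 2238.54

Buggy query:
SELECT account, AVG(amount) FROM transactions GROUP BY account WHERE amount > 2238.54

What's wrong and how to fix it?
Bug: WHERE cannot follow GROUP BY

Fix: Place WHERE between FROM and GROUP BY

Corrected query:
SELECT account, AVG(amount) FROM transactions WHERE amount > 2238.54 GROUP BY account

Result:
account | AVG(amount)
--------+------------
ACC-101 | 2344.84    
ACC-105 | 4218.61    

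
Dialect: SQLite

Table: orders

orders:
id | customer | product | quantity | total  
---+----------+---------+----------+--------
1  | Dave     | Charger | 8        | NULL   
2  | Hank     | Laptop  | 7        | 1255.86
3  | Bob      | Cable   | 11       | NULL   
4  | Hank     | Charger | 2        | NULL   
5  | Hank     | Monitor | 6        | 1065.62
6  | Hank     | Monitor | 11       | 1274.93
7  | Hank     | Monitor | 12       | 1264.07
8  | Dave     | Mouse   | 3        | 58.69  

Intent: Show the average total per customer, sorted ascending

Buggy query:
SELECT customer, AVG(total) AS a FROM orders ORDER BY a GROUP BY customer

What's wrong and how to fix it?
Bug: GROUP BY must precede ORDER BY

Fix: Move ORDER BY to the end, after GROUP BY

Corrected query:
SELECT customer, AVG(total) AS a FROM orders GROUP BY customer ORDER BY a

Result:
customer | a      
---------+--------
Bob      | NULL   
Dave     | 58.69  
Hank     | 1215.12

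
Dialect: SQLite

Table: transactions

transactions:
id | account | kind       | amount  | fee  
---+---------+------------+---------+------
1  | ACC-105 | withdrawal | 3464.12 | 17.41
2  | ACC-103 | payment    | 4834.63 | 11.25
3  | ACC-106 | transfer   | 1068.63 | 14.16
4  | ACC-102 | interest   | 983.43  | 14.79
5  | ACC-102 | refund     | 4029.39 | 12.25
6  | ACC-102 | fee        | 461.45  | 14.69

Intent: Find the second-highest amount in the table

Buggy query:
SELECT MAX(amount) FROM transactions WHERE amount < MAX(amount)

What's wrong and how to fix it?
Bug: The inner MAX is an aggregate inside WHERE, which is not allowed

Fix: Put the inner MAX in a scalar subquery

Corrected query:
SELECT MAX(amount) FROM transactions WHERE amount < (SELECT MAX(amount) FROM transactions)

Result:
MAX(amount)
-----------
4029.39    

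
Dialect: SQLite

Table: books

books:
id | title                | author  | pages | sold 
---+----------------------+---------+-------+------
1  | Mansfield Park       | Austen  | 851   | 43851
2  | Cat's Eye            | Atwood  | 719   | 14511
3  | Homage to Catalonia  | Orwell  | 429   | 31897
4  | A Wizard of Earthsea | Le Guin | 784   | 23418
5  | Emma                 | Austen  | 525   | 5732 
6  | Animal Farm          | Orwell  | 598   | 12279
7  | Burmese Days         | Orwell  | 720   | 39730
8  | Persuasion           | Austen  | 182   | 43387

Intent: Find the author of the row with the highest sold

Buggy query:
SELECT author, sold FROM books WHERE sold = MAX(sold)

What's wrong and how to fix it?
Bug: MAX(sold) is an aggregate and cannot be used directly in WHERE

Fix: Use a subquery: WHERE sold = (SELECT MAX(sold) FROM books)

Corrected query:
SELECT author, sold FROM books WHERE sold = (SELECT MAX(sold) FROM books)

Result:
author | sold 
-------+------
Austen | 43851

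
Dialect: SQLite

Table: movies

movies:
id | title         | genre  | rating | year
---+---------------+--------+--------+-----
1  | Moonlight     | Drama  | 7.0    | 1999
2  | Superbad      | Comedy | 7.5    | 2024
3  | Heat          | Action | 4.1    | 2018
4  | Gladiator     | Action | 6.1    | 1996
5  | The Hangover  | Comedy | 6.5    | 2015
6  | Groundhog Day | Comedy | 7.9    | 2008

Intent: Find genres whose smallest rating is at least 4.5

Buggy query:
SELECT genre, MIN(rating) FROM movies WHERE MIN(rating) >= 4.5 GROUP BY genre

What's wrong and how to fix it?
Bug: MIN() in WHERE is a misuse of aggregate

Fix: Use HAVING for the per-group MIN condition

Corrected query:
SELECT genre, MIN(rating) FROM movies GROUP BY genre HAVING MIN(rating) >= 4.5

Result:
genre  | MIN(rating)
-------+------------
Comedy | 6.5        
Drama  | 7          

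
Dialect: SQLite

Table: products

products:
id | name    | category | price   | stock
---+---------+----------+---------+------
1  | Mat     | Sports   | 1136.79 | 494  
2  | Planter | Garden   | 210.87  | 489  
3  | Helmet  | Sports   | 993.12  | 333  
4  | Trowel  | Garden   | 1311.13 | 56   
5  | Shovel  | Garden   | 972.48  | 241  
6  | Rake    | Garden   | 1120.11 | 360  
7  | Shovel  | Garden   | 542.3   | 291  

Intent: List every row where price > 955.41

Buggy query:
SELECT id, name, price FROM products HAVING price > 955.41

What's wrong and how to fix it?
Bug: HAVING filters the output of aggregation, but this query has no GROUP BY and no aggregate functions, so SQLite rejects it (HAVING clause on a non-aggregate query); the condition here is per row

Fix: Use WHERE for row-level filtering

Corrected query:
SELECT id, name, price FROM products WHERE price > 955.41

Result:
id | name   | price  
---+--------+--------
1  | Mat    | 1136.79
3  | Helmet | 993.12 
4  | Trowel | 1311.13
5  | Shovel | 972.48 
6  | Rake   | 1120.11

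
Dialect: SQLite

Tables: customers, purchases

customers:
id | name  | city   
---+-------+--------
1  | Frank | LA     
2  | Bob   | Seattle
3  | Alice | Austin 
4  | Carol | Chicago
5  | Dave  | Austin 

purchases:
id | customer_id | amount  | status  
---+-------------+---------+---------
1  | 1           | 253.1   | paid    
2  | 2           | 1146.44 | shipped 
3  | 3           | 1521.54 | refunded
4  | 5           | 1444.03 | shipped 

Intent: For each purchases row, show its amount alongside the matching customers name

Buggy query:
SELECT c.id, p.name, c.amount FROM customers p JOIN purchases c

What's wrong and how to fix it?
Bug: JOIN with no ON clause produces a cartesian product; every purchases row pairs with every customers row

Fix: Add ON c.customer_id = p.id to the JOIN

Corrected query:
SELECT c.id, p.name, c.amount FROM customers p JOIN purchases c ON c.customer_id = p.id

Result:
id | name  | amount 
---+-------+--------
1  | Frank | 253.1  
2  | Bob   | 1146.44
3  | Alice | 1521.54
4  | Dave  | 1444.03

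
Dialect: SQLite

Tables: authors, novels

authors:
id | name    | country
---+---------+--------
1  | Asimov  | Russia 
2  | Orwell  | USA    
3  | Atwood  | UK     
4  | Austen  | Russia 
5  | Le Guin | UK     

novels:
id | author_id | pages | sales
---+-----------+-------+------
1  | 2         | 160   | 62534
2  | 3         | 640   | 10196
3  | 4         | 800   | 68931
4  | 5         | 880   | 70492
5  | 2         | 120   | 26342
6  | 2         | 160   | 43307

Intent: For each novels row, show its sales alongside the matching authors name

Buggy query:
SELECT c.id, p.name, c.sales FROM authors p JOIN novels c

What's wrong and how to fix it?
Bug: JOIN with no ON clause produces a cartesian product; every novels row pairs with every authors row

Fix: Specify the join condition linking the foreign key to the parent id

Corrected query:
SELECT c.id, p.name, c.sales FROM authors p JOIN novels c ON c.author_id = p.id

Result:
id | name    | sales
---+---------+------
1  | Orwell  | 62534
2  | Atwood  | 10196
3  | Austen  | 68931
4  | Le Guin | 70492
5  | Orwell  | 26342
6  | Orwell  | 43307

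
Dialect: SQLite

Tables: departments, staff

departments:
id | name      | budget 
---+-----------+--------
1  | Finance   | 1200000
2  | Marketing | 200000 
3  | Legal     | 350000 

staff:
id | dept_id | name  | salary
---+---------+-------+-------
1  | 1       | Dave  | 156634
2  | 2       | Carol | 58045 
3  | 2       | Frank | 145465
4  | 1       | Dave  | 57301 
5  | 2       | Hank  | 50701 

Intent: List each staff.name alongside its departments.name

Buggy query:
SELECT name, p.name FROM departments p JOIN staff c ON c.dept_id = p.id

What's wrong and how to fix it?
Bug: Both tables have a 'name' column; the unqualified reference is ambiguous

Fix: Qualify the column with its table alias (c.name)

Corrected query:
SELECT c.name, p.name FROM departments p JOIN staff c ON c.dept_id = p.id

Result:
name  | name     
------+----------
Dave  | Finance  
Carol | Marketing
Frank | Marketing
Dave  | Finance  
Hank  | Marketing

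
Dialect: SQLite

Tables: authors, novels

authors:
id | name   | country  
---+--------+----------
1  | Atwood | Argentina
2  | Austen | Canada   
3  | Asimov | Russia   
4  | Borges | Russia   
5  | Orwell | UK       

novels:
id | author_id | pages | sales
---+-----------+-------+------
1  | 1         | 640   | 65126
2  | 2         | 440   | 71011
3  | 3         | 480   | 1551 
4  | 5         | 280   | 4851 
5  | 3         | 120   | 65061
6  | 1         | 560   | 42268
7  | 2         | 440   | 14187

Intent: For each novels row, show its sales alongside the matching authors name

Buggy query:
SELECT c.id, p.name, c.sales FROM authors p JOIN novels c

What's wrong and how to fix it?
Bug: Missing join condition: each novels row is matched to all authors rows instead of just its own

Fix: Add ON c.author_id = p.id to the JOIN

Corrected query:
SELECT c.id, p.name, c.sales FROM authors p JOIN novels c ON c.author_id = p.id

Result:
id | name   | sales
---+--------+------
1  | Atwood | 65126
2  | Austen | 71011
3  | Asimov | 1551 
4  | Orwell | 4851 
5  | Asimov | 65061
6  | Atwood | 42268
7  | Austen | 14187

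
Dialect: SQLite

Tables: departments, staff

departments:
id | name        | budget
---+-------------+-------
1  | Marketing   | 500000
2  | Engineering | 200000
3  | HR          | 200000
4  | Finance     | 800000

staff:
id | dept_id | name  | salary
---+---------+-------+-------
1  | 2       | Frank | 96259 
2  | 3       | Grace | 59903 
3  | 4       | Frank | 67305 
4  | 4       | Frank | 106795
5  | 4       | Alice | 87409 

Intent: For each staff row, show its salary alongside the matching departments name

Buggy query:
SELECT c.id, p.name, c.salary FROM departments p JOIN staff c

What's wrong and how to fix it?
Bug: Missing join condition: each staff row is matched to all departments rows instead of just its own

Fix: Specify the join condition linking the foreign key to the parent id

Corrected query:
SELECT c.id, p.name, c.salary FROM departments p JOIN staff c ON c.dept_id = p.id

Result:
id | name        | salary
---+-------------+-------
1  | Engineering | 96259 
2  | HR          | 59903 
3  | Finance     | 67305 
4  | Finance     | 106795
5  | Finance     | 87409 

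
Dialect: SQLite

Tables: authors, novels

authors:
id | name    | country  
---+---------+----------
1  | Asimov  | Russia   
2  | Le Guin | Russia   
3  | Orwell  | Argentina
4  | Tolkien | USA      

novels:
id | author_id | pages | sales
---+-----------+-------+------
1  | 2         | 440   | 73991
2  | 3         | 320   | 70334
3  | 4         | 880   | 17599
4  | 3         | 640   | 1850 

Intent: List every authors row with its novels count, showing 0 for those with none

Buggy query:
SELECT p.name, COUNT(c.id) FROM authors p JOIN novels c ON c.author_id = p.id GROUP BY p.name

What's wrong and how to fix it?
Bug: An inner join excludes parents with zero children

Fix: Use LEFT JOIN so parents without children still appear (COUNT(c.id) gives 0)

Corrected query:
SELECT p.name, COUNT(c.id) FROM authors p LEFT JOIN novels c ON c.author_id = p.id GROUP BY p.name

Result:
name    | COUNT(c.id)
--------+------------
Asimov  | 0          
Le Guin | 1          
Orwell  | 2          
Tolkien | 1          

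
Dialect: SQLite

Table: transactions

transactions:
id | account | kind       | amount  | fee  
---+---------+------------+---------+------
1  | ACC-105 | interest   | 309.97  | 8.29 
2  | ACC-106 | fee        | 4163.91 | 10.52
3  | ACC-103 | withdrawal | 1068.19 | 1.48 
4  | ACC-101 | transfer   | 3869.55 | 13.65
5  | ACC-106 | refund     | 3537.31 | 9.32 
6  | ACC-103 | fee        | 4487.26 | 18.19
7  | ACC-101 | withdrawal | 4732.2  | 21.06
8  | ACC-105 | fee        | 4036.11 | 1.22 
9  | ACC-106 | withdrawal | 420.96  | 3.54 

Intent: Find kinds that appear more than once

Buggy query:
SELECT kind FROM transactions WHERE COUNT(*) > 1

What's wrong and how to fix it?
Bug: COUNT(*) is an aggregate and cannot be used in WHERE

Fix: Group first, then use HAVING for the count condition

Corrected query:
SELECT kind FROM transactions GROUP BY kind HAVING COUNT(*) > 1

Result:
kind      
----------
fee       
withdrawal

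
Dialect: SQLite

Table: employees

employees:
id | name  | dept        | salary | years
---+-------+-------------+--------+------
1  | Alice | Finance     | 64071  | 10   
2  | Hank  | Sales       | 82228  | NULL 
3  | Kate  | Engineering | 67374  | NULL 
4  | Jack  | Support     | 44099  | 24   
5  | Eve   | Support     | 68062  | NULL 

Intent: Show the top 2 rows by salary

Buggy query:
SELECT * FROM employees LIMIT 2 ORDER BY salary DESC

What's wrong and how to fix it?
Bug: ORDER BY cannot follow LIMIT; LIMIT is the final clause

Fix: Swap the clauses: ORDER BY first, then LIMIT

Corrected query:
SELECT * FROM employees ORDER BY salary DESC LIMIT 2

Result:
id | name | dept    | salary | years
---+------+---------+--------+------
2  | Hank | Sales   | 82228  | NULL 
5  | Eve  | Support | 68062  | NULL 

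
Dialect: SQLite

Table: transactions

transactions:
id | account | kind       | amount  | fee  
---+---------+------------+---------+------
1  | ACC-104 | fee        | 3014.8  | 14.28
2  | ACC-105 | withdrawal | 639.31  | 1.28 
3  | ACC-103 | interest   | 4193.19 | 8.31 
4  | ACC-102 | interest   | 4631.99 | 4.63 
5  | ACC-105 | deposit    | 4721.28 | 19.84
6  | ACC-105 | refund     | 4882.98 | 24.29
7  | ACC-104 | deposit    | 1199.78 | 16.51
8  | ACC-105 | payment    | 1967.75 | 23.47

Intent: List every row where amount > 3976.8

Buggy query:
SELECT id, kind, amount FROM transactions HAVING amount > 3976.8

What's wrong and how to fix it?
Bug: HAVING filters the output of aggregation, but this query has no GROUP BY and no aggregate functions, so SQLite rejects it (HAVING clause on a non-aggregate query); the condition here is per row

Fix: Replace HAVING with WHERE since the condition applies to individual rows

Corrected query:
SELECT id, kind, amount FROM transactions WHERE amount > 3976.8

Result:
id | kind     | amount 
---+----------+--------
3  | interest | 4193.19
4  | interest | 4631.99
5  | deposit  | 4721.28
6  | refund   | 4882.98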